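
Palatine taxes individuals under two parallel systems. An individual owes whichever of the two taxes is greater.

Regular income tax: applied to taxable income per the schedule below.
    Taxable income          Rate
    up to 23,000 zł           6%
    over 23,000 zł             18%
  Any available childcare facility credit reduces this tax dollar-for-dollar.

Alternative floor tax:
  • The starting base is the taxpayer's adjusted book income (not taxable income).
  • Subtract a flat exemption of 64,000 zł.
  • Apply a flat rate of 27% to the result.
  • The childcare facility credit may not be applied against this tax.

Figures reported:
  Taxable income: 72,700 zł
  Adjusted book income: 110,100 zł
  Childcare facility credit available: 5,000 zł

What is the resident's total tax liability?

12,447 zł

Alternative floor tax:
  Base (adjusted book income): 110,100 zł
  Less exemption 64,000 zł → base 46,100 zł
  46,100 zł × 27% = 12,447 zł

Regular income tax:
  23,000 zł × 6% = 1,380 zł
  49,700 zł × 18% = 8,946 zł
  → 10,326 zł
  Less childcare facility credit 5,000 zł → 5,326 zł

12,447 zł > 5,326 zł, so the alternative floor tax is the binding amount.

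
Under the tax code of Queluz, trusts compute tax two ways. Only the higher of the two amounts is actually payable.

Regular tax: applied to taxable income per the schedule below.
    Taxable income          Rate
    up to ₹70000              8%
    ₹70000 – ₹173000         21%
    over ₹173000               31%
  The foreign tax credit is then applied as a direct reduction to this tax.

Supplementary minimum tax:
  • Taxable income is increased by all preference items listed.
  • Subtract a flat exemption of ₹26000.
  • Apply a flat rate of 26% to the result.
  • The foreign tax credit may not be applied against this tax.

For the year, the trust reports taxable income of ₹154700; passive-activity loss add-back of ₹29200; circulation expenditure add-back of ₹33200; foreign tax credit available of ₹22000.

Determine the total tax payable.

₹49686

Supplementary minimum tax:
  Adjusted income: ₹154700 + ₹29200 + ₹33200 = ₹217100
  Less exemption ₹26000 → base ₹191100
  ₹191100 × 26% = ₹49686

Regular tax:
  ₹70000 × 8% = ₹5600
  ₹84700 × 21% = ₹17787
  → ₹23387
  Less foreign tax credit ₹22000 → ₹1387

₹49686 > ₹1387, so the supplementary minimum tax is the binding amount.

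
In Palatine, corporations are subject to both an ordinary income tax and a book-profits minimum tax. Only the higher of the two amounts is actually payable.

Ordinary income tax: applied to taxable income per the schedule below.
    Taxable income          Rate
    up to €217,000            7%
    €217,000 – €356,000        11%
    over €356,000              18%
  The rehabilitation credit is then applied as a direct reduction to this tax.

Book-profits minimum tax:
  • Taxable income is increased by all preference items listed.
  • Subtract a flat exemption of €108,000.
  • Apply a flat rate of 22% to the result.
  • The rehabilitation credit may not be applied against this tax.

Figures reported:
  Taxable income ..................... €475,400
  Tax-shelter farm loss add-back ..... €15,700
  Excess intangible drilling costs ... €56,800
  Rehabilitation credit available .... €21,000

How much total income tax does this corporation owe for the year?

Ordinary income tax:
  €217,000 × 7% = €15,190
  €139,000 × 11% = €15,290
  €119,400 × 18% = €21,492
  → €51,972
  Less rehabilitation credit €21,000 → €30,972

Book-profits minimum tax:
  Adjusted income: €475,400 + €15,700 + €56,800 = €547,900
  Less exemption €108,000 → base €439,900
  €439,900 × 22% = €96,778

€96,778 > €30,972, so the book-profits minimum tax is the binding amount.

€96,778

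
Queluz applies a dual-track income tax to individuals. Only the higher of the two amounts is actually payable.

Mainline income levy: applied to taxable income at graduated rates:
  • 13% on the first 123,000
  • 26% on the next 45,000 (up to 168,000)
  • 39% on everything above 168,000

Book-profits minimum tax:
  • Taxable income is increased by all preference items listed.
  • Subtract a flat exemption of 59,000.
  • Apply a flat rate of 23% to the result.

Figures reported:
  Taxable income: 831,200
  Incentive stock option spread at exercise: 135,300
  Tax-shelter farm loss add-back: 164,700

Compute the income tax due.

286,338

Book-profits minimum tax:
  Adjusted income: 831,200 + 135,300 + 164,700 = 1,131,200
  Less exemption 59,000 → base 1,072,200
  1,072,200 × 23% = 246,606

Mainline income levy:
  123,000 × 13% = 15,990
  45,000 × 26% = 11,700
  663,200 × 39% = 258,648
  → 286,338

286,338 > 246,606, so the mainline income levy governs.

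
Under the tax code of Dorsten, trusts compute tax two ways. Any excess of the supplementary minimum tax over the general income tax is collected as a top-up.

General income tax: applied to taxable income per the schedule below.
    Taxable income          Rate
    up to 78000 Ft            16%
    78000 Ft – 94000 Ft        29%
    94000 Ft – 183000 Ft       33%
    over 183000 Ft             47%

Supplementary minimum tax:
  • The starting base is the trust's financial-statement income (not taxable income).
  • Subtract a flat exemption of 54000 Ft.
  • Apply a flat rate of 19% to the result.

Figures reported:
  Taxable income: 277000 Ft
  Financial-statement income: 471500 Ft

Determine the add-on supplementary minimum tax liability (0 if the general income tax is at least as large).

General income tax:
  78000 Ft × 16% = 12480 Ft
  16000 Ft × 29% = 4640 Ft
  89000 Ft × 33% = 29370 Ft
  94000 Ft × 47% = 44180 Ft
  → 90670 Ft

Supplementary minimum tax:
  Base (financial-statement income): 471500 Ft
  Less exemption 54000 Ft → base 417500 Ft
  417500 Ft × 19% = 79325 Ft

79325 Ft ≤ 90670 Ft, so no add-on is due.

0 Ft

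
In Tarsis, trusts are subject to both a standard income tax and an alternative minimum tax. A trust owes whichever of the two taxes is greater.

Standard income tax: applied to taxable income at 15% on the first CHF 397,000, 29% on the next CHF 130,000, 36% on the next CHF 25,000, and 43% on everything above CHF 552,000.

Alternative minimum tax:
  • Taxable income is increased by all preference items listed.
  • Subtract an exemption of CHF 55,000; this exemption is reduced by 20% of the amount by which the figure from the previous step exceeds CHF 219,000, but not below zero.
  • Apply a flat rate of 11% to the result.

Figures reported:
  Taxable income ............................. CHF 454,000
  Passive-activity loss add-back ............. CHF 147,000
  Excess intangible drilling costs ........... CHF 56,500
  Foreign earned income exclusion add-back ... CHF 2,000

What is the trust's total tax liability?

CHF 76,080

Standard income tax:
  CHF 397,000 × 15% = CHF 59,550
  CHF 57,000 × 29% = CHF 16,530
  → CHF 76,080

Alternative minimum tax:
  Adjusted income: CHF 454,000 + CHF 147,000 + CHF 56,500 + CHF 2,000 = CHF 659,500
  Exemption: 20% × (CHF 659,500 − CHF 219,000) = CHF 88,100 ≥ CHF 55,000, so the exemption is fully phased out
  Base: CHF 659,500 − CHF 0 = CHF 659,500
  CHF 659,500 × 11% = CHF 72,545

CHF 76,080 > CHF 72,545, so the standard income tax governs.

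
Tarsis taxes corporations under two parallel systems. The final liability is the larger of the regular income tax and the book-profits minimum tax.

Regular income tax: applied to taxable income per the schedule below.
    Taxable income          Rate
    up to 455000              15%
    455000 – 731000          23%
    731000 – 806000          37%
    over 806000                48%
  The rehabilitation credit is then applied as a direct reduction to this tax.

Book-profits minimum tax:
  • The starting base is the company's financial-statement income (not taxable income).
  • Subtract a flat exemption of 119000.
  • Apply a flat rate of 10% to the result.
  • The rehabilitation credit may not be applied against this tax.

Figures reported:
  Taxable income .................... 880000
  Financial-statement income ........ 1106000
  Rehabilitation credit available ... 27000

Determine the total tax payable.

168000

Regular income tax:
  455000 × 15% = 68250
  276000 × 23% = 63480
  75000 × 37% = 27750
  74000 × 48% = 35520
  → 195000
  Less rehabilitation credit 27000 → 168000

Book-profits minimum tax:
  Base (financial-statement income): 1106000
  Less exemption 119000 → base 987000
  987000 × 10% = 98700

168000 > 98700, so the regular income tax governs.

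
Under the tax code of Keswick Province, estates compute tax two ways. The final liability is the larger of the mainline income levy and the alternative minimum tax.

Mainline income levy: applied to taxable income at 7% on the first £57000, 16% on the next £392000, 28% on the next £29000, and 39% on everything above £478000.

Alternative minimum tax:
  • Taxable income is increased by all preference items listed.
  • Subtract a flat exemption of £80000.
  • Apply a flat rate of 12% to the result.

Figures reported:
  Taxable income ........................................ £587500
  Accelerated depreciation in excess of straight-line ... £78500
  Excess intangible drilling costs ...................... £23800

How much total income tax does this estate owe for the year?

Alternative minimum tax:
  Adjusted income: £587500 + £78500 + £23800 = £689800
  Less exemption £80000 → base £609800
  £609800 × 12% = £73176

Mainline income levy:
  £57000 × 7% = £3990
  £392000 × 16% = £62720
  £29000 × 28% = £8120
  £109500 × 39% = £42705
  → £117535

£117535 > £73176, so the mainline income levy governs.

£117535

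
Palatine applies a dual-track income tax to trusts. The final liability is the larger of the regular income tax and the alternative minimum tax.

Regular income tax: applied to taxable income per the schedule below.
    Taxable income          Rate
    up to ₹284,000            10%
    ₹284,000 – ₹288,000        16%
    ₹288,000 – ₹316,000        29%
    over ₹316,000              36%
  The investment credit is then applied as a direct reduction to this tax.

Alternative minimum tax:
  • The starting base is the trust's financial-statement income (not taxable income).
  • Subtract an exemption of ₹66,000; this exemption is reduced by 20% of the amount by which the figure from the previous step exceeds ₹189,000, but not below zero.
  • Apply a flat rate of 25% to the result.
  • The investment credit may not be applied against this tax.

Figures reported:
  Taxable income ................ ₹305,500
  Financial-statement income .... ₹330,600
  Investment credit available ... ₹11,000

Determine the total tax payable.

₹73,230

Regular income tax:
  ₹284,000 × 10% = ₹28,400
  ₹4,000 × 16% = ₹640
  ₹17,500 × 29% = ₹5,075
  → ₹34,115
  Less investment credit ₹11,000 → ₹23,115

Alternative minimum tax:
  Base (financial-statement income): ₹330,600
  Exemption: ₹66,000 − 20% × (₹330,600 − ₹189,000) = ₹66,000 − ₹28,320 = ₹37,680
  Base: ₹330,600 − ₹37,680 = ₹292,920
  ₹292,920 × 25% = ₹73,230

₹73,230 > ₹23,115, so the alternative minimum tax is the binding amount.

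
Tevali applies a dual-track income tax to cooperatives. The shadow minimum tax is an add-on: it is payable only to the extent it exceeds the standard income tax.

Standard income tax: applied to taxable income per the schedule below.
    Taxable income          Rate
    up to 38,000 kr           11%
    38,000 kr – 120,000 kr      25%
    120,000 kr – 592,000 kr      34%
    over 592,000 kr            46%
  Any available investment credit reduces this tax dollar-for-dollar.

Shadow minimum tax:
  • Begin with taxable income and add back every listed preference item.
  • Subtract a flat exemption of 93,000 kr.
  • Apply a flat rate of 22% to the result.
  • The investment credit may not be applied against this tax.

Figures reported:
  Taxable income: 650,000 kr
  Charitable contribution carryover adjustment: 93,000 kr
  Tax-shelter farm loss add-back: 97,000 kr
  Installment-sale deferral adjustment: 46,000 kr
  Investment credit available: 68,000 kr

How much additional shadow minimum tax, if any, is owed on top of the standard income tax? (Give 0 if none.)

30,620 kr

Standard income tax:
  38,000 kr × 11% = 4,180 kr
  82,000 kr × 25% = 20,500 kr
  472,000 kr × 34% = 160,480 kr
  58,000 kr × 46% = 26,680 kr
  → 211,840 kr
  Less investment credit 68,000 kr → 143,840 kr

Shadow minimum tax:
  Adjusted income: 650,000 kr + 93,000 kr + 97,000 kr + 46,000 kr = 886,000 kr
  Less exemption 93,000 kr → base 793,000 kr
  793,000 kr × 22% = 174,460 kr

Excess of shadow minimum tax over standard income tax: 174,460 kr − 143,840 kr = 30,620 kr.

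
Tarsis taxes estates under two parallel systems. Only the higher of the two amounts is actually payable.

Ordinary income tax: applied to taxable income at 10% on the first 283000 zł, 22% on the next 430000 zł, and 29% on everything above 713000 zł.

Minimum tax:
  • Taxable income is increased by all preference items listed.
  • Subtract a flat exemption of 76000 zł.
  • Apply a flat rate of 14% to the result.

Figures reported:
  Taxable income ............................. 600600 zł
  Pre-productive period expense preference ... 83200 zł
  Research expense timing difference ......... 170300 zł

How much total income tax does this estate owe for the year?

108934 zł

Minimum tax:
  Adjusted income: 600600 zł + 83200 zł + 170300 zł = 854100 zł
  Less exemption 76000 zł → base 778100 zł
  778100 zł × 14% = 108934 zł

Ordinary income tax:
  283000 zł × 10% = 28300 zł
  317600 zł × 22% = 69872 zł
  → 98172 zł

108934 zł > 98172 zł, so the minimum tax is the binding amount.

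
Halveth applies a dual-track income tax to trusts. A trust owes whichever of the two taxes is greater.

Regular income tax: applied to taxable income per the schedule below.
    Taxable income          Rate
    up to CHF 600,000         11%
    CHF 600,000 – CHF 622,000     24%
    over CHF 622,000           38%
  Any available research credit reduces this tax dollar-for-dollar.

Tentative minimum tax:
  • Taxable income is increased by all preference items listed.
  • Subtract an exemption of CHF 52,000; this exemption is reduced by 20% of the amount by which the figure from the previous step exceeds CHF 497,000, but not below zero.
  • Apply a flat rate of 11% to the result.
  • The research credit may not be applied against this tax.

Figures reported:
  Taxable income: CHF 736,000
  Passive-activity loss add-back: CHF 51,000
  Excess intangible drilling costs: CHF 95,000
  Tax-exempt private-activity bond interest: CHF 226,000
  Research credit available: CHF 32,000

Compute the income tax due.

CHF 121,880

Tentative minimum tax:
  Adjusted income: CHF 736,000 + CHF 51,000 + CHF 95,000 + CHF 226,000 = CHF 1,108,000
  Exemption: 20% × (CHF 1,108,000 − CHF 497,000) = CHF 122,200 ≥ CHF 52,000, so the exemption is fully phased out
  Base: CHF 1,108,000 − CHF 0 = CHF 1,108,000
  CHF 1,108,000 × 11% = CHF 121,880

Regular income tax:
  CHF 600,000 × 11% = CHF 66,000
  CHF 22,000 × 24% = CHF 5,280
  CHF 114,000 × 38% = CHF 43,320
  → CHF 114,600
  Less research credit CHF 32,000 → CHF 82,600

CHF 121,880 > CHF 82,600, so the tentative minimum tax is the binding amount.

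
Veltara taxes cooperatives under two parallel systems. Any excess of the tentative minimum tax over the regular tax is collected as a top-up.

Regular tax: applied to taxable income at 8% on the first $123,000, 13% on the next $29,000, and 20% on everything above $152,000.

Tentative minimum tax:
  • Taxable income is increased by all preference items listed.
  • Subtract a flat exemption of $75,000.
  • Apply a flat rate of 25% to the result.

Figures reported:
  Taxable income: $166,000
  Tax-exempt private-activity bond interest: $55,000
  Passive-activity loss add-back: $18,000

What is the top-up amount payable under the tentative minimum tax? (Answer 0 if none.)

$24,590

Tentative minimum tax:
  Adjusted income: $166,000 + $55,000 + $18,000 = $239,000
  Less exemption $75,000 → base $164,000
  $164,000 × 25% = $41,000

Regular tax:
  $123,000 × 8% = $9,840
  $29,000 × 13% = $3,770
  $14,000 × 20% = $2,800
  → $16,410

Excess of tentative minimum tax over regular tax: $41,000 − $16,410 = $24,590.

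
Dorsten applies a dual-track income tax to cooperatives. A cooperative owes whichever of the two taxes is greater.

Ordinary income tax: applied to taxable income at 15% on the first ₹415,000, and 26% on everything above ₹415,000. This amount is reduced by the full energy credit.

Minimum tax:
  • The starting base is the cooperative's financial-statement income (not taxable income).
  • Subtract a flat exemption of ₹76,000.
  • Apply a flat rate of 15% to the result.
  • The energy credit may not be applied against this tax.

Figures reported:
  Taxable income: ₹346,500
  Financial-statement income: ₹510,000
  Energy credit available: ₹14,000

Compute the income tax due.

Minimum tax:
  Base (financial-statement income): ₹510,000
  Less exemption ₹76,000 → base ₹434,000
  ₹434,000 × 15% = ₹65,100

Ordinary income tax:
  ₹346,500 × 15% = ₹51,975
  Less energy credit ₹14,000 → ₹37,975

₹65,100 > ₹37,975, so the minimum tax is the binding amount.

₹65,100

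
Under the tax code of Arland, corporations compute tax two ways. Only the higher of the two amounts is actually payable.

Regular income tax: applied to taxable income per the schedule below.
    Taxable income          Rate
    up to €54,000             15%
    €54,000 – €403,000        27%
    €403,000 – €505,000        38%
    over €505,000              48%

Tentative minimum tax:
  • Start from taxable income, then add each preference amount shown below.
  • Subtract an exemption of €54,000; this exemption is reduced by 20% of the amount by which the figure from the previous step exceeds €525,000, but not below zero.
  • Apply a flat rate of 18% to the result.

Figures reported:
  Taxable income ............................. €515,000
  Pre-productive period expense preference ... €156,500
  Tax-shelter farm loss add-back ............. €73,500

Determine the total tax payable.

€145,890

Tentative minimum tax:
  Adjusted income: €515,000 + €156,500 + €73,500 = €745,000
  Exemption: €54,000 − 20% × (€745,000 − €525,000) = €54,000 − €44,000 = €10,000
  Base: €745,000 − €10,000 = €735,000
  €735,000 × 18% = €132,300

Regular income tax:
  €54,000 × 15% = €8,100
  €349,000 × 27% = €94,230
  €102,000 × 38% = €38,760
  €10,000 × 48% = €4,800
  → €145,890

€145,890 > €132,300, so the regular income tax governs.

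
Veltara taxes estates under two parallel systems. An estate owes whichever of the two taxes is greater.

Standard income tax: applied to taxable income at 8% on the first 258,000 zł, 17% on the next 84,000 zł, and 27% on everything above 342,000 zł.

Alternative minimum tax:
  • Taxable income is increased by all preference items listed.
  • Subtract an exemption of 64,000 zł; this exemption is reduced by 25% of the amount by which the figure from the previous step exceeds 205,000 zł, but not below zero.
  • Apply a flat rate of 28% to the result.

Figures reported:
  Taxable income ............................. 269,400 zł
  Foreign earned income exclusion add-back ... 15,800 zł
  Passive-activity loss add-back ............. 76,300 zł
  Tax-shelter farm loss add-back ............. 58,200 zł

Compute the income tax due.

Standard income tax:
  258,000 zł × 8% = 20,640 zł
  11,400 zł × 17% = 1,938 zł
  → 22,578 zł

Alternative minimum tax:
  Adjusted income: 269,400 zł + 15,800 zł + 76,300 zł + 58,200 zł = 419,700 zł
  Exemption: 64,000 zł − 25% × (419,700 zł − 205,000 zł) = 64,000 zł − 53,675 zł = 10,325 zł
  Base: 419,700 zł − 10,325 zł = 409,375 zł
  409,375 zł × 28% = 114,625 zł

114,625 zł > 22,578 zł, so the alternative minimum tax is the binding amount.

114,625 zł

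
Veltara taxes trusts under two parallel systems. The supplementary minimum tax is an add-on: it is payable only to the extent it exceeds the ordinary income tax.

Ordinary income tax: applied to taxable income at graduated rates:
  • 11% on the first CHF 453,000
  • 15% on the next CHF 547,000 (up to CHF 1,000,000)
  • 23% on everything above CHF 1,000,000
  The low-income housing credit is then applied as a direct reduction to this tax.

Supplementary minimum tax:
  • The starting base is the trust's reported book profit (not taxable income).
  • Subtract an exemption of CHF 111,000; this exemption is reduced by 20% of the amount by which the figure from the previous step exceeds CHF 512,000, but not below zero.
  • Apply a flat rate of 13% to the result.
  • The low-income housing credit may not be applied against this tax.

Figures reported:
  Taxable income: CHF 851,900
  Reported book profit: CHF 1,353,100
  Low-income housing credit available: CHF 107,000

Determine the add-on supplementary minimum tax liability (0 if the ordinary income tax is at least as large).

Ordinary income tax:
  CHF 453,000 × 11% = CHF 49,830
  CHF 398,900 × 15% = CHF 59,835
  → CHF 109,665
  Less low-income housing credit CHF 107,000 → CHF 2,665

Supplementary minimum tax:
  Base (reported book profit): CHF 1,353,100
  Exemption: 20% × (CHF 1,353,100 − CHF 512,000) = CHF 168,220 ≥ CHF 111,000, so the exemption is fully phased out
  Base: CHF 1,353,100 − CHF 0 = CHF 1,353,100
  CHF 1,353,100 × 13% = CHF 175,903

Excess of supplementary minimum tax over ordinary income tax: CHF 175,903 − CHF 2,665 = CHF 173,238.

CHF 173,238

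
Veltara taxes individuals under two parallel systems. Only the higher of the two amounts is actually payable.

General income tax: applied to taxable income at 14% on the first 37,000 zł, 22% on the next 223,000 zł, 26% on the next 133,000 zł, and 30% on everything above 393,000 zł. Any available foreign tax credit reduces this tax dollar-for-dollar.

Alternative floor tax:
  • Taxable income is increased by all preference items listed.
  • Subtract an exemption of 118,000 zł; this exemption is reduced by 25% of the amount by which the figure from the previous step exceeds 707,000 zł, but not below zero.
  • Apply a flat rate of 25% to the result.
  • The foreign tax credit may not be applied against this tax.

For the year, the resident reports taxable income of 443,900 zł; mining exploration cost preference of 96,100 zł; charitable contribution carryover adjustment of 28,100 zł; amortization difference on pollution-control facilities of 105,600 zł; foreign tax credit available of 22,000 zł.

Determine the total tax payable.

Alternative floor tax:
  Adjusted income: 443,900 zł + 96,100 zł + 28,100 zł + 105,600 zł = 673,700 zł
  Exemption: 673,700 zł ≤ 707,000 zł, so full 118,000 zł applies
  Base: 673,700 zł − 118,000 zł = 555,700 zł
  555,700 zł × 25% = 138,925 zł

General income tax:
  37,000 zł × 14% = 5,180 zł
  223,000 zł × 22% = 49,060 zł
  133,000 zł × 26% = 34,580 zł
  50,900 zł × 30% = 15,270 zł
  → 104,090 zł
  Less foreign tax credit 22,000 zł → 82,090 zł

138,925 zł > 82,090 zł, so the alternative floor tax is the binding amount.

138,925 zł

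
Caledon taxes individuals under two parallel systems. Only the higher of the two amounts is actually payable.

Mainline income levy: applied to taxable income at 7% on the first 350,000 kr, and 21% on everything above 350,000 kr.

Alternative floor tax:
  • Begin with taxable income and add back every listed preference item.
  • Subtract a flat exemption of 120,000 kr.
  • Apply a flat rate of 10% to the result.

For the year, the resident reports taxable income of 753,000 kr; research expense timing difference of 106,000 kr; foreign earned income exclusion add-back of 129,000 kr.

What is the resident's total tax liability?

Mainline income levy:
  350,000 kr × 7% = 24,500 kr
  403,000 kr × 21% = 84,630 kr
  → 109,130 kr

Alternative floor tax:
  Adjusted income: 753,000 kr + 106,000 kr + 129,000 kr = 988,000 kr
  Less exemption 120,000 kr → base 868,000 kr
  868,000 kr × 10% = 86,800 kr

109,130 kr > 86,800 kr, so the mainline income levy governs.

109,130 kr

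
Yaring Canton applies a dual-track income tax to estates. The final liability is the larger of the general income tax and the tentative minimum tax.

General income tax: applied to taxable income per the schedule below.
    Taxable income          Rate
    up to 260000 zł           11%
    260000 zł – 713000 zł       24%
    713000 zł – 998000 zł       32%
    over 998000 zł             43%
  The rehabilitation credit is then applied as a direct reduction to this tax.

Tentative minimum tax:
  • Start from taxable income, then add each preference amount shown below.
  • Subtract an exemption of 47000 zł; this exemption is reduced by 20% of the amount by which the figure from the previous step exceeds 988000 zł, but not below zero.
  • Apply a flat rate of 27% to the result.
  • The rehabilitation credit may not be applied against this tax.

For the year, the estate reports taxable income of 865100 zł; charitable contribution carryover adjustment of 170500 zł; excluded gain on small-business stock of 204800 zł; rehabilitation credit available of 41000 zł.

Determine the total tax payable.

334908 zł

General income tax:
  260000 zł × 11% = 28600 zł
  453000 zł × 24% = 108720 zł
  152100 zł × 32% = 48672 zł
  → 185992 zł
  Less rehabilitation credit 41000 zł → 144992 zł

Tentative minimum tax:
  Adjusted income: 865100 zł + 170500 zł + 204800 zł = 1240400 zł
  Exemption: 20% × (1240400 zł − 988000 zł) = 50480 zł ≥ 47000 zł, so the exemption is fully phased out
  Base: 1240400 zł − 0 zł = 1240400 zł
  1240400 zł × 27% = 334908 zł

334908 zł > 144992 zł, so the tentative minimum tax is the binding amount.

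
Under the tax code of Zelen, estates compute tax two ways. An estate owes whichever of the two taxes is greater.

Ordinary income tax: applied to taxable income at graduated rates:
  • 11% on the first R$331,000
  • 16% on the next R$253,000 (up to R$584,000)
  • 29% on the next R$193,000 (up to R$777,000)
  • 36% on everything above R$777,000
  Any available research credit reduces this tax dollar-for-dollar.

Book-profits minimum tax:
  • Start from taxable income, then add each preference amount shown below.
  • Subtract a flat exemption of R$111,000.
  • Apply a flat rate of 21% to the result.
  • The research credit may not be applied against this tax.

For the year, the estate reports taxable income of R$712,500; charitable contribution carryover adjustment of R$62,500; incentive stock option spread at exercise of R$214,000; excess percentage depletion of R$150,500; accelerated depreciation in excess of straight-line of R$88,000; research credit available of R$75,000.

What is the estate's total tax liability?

Book-profits minimum tax:
  Adjusted income: R$712,500 + R$62,500 + R$214,000 + R$150,500 + R$88,000 = R$1,227,500
  Less exemption R$111,000 → base R$1,116,500
  R$1,116,500 × 21% = R$234,465

Ordinary income tax:
  R$331,000 × 11% = R$36,410
  R$253,000 × 16% = R$40,480
  R$128,500 × 29% = R$37,265
  → R$114,155
  Less research credit R$75,000 → R$39,155

R$234,465 > R$39,155, so the book-profits minimum tax is the binding amount.

R$234,465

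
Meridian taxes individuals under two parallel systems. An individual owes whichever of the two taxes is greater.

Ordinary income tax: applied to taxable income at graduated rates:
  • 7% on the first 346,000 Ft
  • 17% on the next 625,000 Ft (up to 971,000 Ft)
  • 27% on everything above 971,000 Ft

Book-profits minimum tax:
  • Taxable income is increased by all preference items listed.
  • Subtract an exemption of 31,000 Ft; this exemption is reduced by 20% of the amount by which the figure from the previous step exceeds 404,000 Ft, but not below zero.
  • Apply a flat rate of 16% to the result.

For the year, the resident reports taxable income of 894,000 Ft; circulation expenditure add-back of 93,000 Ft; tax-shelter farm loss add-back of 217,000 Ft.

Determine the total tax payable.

192,640 Ft

Ordinary income tax:
  346,000 Ft × 7% = 24,220 Ft
  548,000 Ft × 17% = 93,160 Ft
  → 117,380 Ft

Book-profits minimum tax:
  Adjusted income: 894,000 Ft + 93,000 Ft + 217,000 Ft = 1,204,000 Ft
  Exemption: 20% × (1,204,000 Ft − 404,000 Ft) = 160,000 Ft ≥ 31,000 Ft, so the exemption is fully phased out
  Base: 1,204,000 Ft − 0 Ft = 1,204,000 Ft
  1,204,000 Ft × 16% = 192,640 Ft

192,640 Ft > 117,380 Ft, so the book-profits minimum tax is the binding amount.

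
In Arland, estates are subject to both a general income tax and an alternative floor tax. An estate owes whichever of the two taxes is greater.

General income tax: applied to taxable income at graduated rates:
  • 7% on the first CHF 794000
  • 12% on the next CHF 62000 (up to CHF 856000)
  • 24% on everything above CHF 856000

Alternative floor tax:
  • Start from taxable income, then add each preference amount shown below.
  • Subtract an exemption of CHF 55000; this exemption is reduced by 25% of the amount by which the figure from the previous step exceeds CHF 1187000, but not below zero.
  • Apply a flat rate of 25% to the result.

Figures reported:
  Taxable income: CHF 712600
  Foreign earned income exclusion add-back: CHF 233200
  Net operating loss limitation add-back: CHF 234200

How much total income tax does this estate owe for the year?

General income tax:
  CHF 712600 × 7% = CHF 49882

Alternative floor tax:
  Adjusted income: CHF 712600 + CHF 233200 + CHF 234200 = CHF 1180000
  Exemption: CHF 1180000 ≤ CHF 1187000, so full CHF 55000 applies
  Base: CHF 1180000 − CHF 55000 = CHF 1125000
  CHF 1125000 × 25% = CHF 281250

CHF 281250 > CHF 49882, so the alternative floor tax is the binding amount.

CHF 281250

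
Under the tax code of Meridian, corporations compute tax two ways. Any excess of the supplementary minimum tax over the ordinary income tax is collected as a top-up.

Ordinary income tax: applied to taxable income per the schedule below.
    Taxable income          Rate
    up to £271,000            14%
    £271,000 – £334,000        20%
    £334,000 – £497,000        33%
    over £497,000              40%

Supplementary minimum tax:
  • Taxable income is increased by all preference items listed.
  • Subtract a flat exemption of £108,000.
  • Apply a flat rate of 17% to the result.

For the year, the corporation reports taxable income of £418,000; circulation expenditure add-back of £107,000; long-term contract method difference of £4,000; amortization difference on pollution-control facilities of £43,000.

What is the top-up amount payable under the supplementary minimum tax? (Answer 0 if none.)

Supplementary minimum tax:
  Adjusted income: £418,000 + £107,000 + £4,000 + £43,000 = £572,000
  Less exemption £108,000 → base £464,000
  £464,000 × 17% = £78,880

Ordinary income tax:
  £271,000 × 14% = £37,940
  £63,000 × 20% = £12,600
  £84,000 × 33% = £27,720
  → £78,260

Excess of supplementary minimum tax over ordinary income tax: £78,880 − £78,260 = £620.

£620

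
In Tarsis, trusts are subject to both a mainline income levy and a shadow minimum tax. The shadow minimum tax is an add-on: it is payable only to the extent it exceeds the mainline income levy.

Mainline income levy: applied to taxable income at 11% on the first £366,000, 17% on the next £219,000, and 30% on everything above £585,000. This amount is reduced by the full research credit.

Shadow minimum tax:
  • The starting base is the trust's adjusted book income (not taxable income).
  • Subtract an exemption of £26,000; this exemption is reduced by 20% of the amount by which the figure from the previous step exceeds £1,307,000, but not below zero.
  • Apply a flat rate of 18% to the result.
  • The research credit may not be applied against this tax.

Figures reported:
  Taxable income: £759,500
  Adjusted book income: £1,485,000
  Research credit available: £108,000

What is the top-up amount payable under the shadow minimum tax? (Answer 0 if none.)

£245,460

Shadow minimum tax:
  Base (adjusted book income): £1,485,000
  Exemption: 20% × (£1,485,000 − £1,307,000) = £35,600 ≥ £26,000, so the exemption is fully phased out
  Base: £1,485,000 − £0 = £1,485,000
  £1,485,000 × 18% = £267,300

Mainline income levy:
  £366,000 × 11% = £40,260
  £219,000 × 17% = £37,230
  £174,500 × 30% = £52,350
  → £129,840
  Less research credit £108,000 → £21,840

Excess of shadow minimum tax over mainline income levy: £267,300 − £21,840 = £245,460.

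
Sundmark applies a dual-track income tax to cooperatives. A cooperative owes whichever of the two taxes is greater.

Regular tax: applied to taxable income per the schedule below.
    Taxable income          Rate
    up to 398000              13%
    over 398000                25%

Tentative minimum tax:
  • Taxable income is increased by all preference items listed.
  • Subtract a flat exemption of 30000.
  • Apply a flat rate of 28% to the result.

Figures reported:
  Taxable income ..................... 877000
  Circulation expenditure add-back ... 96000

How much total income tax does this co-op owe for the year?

264040

Regular tax:
  398000 × 13% = 51740
  479000 × 25% = 119750
  → 171490

Tentative minimum tax:
  Adjusted income: 877000 + 96000 = 973000
  Less exemption 30000 → base 943000
  943000 × 28% = 264040

264040 > 171490, so the tentative minimum tax is the binding amount.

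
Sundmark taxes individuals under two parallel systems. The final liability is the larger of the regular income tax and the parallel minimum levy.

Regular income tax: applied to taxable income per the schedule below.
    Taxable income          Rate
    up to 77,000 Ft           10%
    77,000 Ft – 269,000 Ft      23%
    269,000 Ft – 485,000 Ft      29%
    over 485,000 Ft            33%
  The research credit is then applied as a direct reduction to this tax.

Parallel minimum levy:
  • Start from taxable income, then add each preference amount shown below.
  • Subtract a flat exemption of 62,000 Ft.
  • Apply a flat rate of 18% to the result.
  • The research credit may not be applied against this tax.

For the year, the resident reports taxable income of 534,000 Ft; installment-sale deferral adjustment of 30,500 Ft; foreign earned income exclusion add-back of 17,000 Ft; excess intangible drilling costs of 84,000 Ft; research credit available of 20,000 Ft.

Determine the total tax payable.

Parallel minimum levy:
  Adjusted income: 534,000 Ft + 30,500 Ft + 17,000 Ft + 84,000 Ft = 665,500 Ft
  Less exemption 62,000 Ft → base 603,500 Ft
  603,500 Ft × 18% = 108,630 Ft

Regular income tax:
  77,000 Ft × 10% = 7,700 Ft
  192,000 Ft × 23% = 44,160 Ft
  216,000 Ft × 29% = 62,640 Ft
  49,000 Ft × 33% = 16,170 Ft
  → 130,670 Ft
  Less research credit 20,000 Ft → 110,670 Ft

110,670 Ft > 108,630 Ft, so the regular income tax governs.

110,670 Ft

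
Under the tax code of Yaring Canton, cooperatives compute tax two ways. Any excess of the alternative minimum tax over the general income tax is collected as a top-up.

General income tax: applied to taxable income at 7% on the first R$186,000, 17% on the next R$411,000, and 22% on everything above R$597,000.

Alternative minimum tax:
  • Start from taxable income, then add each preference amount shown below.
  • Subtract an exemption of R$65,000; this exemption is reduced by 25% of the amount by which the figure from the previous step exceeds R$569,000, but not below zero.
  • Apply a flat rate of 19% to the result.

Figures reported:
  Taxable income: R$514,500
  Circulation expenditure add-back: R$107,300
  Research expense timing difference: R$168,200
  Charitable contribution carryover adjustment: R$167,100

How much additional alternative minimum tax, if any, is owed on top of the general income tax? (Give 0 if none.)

General income tax:
  R$186,000 × 7% = R$13,020
  R$328,500 × 17% = R$55,845
  → R$68,865

Alternative minimum tax:
  Adjusted income: R$514,500 + R$107,300 + R$168,200 + R$167,100 = R$957,100
  Exemption: 25% × (R$957,100 − R$569,000) = R$97,025 ≥ R$65,000, so the exemption is fully phased out
  Base: R$957,100 − R$0 = R$957,100
  R$957,100 × 19% = R$181,849

Excess of alternative minimum tax over general income tax: R$181,849 − R$68,865 = R$112,984.

R$112,984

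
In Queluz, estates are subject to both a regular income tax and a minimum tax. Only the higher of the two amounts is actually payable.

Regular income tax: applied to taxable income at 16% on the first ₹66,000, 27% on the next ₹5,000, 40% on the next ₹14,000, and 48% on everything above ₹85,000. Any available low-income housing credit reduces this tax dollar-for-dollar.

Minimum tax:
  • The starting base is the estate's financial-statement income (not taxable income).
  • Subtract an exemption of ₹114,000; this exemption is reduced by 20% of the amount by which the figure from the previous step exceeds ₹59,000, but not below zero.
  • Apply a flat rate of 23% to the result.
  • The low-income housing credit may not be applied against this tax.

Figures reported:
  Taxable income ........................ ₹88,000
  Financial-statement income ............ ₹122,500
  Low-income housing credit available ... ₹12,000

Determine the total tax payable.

₹6,950

Regular income tax:
  ₹66,000 × 16% = ₹10,560
  ₹5,000 × 27% = ₹1,350
  ₹14,000 × 40% = ₹5,600
  ₹3,000 × 48% = ₹1,440
  → ₹18,950
  Less low-income housing credit ₹12,000 → ₹6,950

Minimum tax:
  Base (financial-statement income): ₹122,500
  Exemption: ₹114,000 − 20% × (₹122,500 − ₹59,000) = ₹114,000 − ₹12,700 = ₹101,300
  Base: ₹122,500 − ₹101,300 = ₹21,200
  ₹21,200 × 23% = ₹4,876

₹6,950 > ₹4,876, so the regular income tax governs.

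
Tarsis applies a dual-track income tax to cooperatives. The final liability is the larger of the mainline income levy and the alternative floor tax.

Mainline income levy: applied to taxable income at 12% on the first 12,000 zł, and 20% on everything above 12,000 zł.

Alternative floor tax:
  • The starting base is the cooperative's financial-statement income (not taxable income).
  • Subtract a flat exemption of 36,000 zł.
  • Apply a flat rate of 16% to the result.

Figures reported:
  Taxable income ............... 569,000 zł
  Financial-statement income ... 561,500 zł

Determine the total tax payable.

Mainline income levy:
  12,000 zł × 12% = 1,440 zł
  557,000 zł × 20% = 111,400 zł
  → 112,840 zł

Alternative floor tax:
  Base (financial-statement income): 561,500 zł
  Less exemption 36,000 zł → base 525,500 zł
  525,500 zł × 16% = 84,080 zł

112,840 zł > 84,080 zł, so the mainline income levy governs.

112,840 zł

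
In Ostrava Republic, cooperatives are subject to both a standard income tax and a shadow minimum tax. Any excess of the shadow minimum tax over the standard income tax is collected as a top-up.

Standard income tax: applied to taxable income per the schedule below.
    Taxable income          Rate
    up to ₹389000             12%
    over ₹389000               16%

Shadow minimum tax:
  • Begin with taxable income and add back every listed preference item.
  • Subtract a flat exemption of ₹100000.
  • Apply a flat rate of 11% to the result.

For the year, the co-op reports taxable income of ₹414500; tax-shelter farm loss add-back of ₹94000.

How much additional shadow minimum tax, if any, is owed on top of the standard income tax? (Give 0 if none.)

Standard income tax:
  ₹389000 × 12% = ₹46680
  ₹25500 × 16% = ₹4080
  → ₹50760

Shadow minimum tax:
  Adjusted income: ₹414500 + ₹94000 = ₹508500
  Less exemption ₹100000 → base ₹408500
  ₹408500 × 11% = ₹44935

₹44935 ≤ ₹50760, so no add-on is due.

₹0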